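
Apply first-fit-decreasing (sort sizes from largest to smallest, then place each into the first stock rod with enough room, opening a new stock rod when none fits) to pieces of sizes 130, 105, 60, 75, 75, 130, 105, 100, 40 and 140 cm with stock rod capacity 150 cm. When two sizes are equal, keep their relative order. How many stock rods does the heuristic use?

8

Sorted descending: 140, 130, 130, 105, 105, 100, 75, 75, 60, 40.
  140 → stock rod 1 (new)  [load 140/150]
  130 → stock rod 2 (new)  [load 130/150]
  130 → stock rod 3 (new)  [load 130/150]
  105 → stock rod 4 (new)  [load 105/150]
  105 → stock rod 5 (new)  [load 105/150]
  100 → stock rod 6 (new)  [load 100/150]
  75 → stock rod 7 (new)  [load 75/150]
  75 → stock rod 7  [load 150/150]
  60 → stock rod 8 (new)  [load 60/150]
  40 → stock rod 4  [load 145/150]
8 stock rods opened.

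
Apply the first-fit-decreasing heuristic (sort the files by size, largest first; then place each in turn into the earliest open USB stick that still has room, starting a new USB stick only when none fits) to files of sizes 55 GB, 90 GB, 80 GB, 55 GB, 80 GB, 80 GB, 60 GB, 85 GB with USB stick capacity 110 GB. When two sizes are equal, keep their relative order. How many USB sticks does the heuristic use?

7

Sorted descending: 90, 85, 80, 80, 80, 60, 55, 55.
  90 → USB stick 1 (new)  [load 90/110]
  85 → USB stick 2 (new)  [load 85/110]
  80 → USB stick 3 (new)  [load 80/110]
  80 → USB stick 4 (new)  [load 80/110]
  80 → USB stick 5 (new)  [load 80/110]
  60 → USB stick 6 (new)  [load 60/110]
  55 → USB stick 7 (new)  [load 55/110]
  55 → USB stick 7  [load 110/110]
7 USB sticks opened.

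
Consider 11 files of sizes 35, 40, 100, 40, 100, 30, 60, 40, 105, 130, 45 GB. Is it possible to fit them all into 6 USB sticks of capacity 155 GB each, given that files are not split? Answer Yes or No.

Yes

A valid assignment using 6 USB sticks:
  USB stick 1: 130 = 130
  USB stick 2: 105 + 45 = 150
  USB stick 3: 100 + 40 = 140
  USB stick 4: 100 + 40 = 140
  USB stick 5: 60 + 40 + 35 = 135
  USB stick 6: 30 = 30
Every load is within 155 GB, so 6 USB sticks suffice.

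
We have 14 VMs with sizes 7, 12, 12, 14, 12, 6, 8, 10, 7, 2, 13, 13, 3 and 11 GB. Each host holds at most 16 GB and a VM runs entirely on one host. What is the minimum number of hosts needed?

10

Total = 14 + 13 + 13 + 12 + 12 + 12 + 11 + 10 + 8 + 7 + 7 + 6 + 3 + 2 = 130 GB.
Lower bound: ⌈130/16⌉ = 9 hosts.
A packing using 10 hosts:
  host 1: 14 + 2 = 16
  host 2: 13 + 3 = 16
  host 3: 13 = 13
  host 4: 12 = 12
  host 5: 12 = 12
  host 6: 12 = 12
  host 7: 11 = 11
  host 8: 10 + 6 = 16
  host 9: 8 + 7 = 15
  host 10: 7 = 7
No arrangement into 9 hosts stays within capacity, so 10 is optimal.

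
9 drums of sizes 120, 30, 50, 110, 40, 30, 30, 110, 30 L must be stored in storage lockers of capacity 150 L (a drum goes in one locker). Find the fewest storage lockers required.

4

Total = 120 + 110 + 110 + 50 + 40 + 30 + 30 + 30 + 30 = 550 L.
Lower bound: ⌈550/150⌉ = 4 storage lockers.
A packing using 4 storage lockers:
  locker 1: 120 + 30 = 150
  locker 2: 110 + 40 = 150
  locker 3: 110 + 30 = 140
  locker 4: 50 + 30 + 30 = 110
This matches the lower bound, so 4 is optimal.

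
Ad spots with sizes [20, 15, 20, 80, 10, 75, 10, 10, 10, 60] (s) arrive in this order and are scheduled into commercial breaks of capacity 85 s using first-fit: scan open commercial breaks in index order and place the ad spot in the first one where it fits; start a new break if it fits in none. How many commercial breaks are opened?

4

  20 → break 1 (new)  [load 20/85]
  15 → break 1  [load 35/85]
  20 → break 1  [load 55/85]
  80 → break 2 (new)  [load 80/85]
  10 → break 1  [load 65/85]
  75 → break 3 (new)  [load 75/85]
  10 → break 1  [load 75/85]
  10 → break 1  [load 85/85]
  10 → break 3  [load 85/85]
  60 → break 4 (new)  [load 60/85]
4 commercial breaks opened.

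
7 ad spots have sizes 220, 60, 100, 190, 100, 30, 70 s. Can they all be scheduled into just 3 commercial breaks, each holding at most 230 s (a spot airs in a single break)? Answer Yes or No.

No

Total = 770 s; ⌈770/230⌉ = 4.
At least 4 commercial breaks are required, but only 3 are allowed.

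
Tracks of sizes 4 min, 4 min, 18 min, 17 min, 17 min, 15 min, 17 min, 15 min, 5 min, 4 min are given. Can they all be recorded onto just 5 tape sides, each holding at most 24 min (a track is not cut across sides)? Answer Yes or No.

No

Total = 116 min; ⌈116/24⌉ = 5.
6 tracks each exceed half the capacity and cannot share a side, forcing at least 6 tape sides.
At least 6 tape sides are required, but only 5 are allowed.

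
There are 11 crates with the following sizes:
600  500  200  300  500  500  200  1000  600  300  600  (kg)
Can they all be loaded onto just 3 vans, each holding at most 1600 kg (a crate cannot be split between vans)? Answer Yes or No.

No

Total = 5300 kg; ⌈5300/1600⌉ = 4.
At least 4 vans are required, but only 3 are allowed.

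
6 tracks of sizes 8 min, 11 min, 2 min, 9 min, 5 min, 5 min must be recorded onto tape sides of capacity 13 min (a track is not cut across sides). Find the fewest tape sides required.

Total = 11 + 9 + 8 + 5 + 5 + 2 = 40 min.
Lower bound: ⌈40/13⌉ = 4 tape sides.
A packing using 4 tape sides:
  side 1: 11 + 2 = 13
  side 2: 9 = 9
  side 3: 8 + 5 = 13
  side 4: 5 = 5
This matches the lower bound, so 4 is optimal.

4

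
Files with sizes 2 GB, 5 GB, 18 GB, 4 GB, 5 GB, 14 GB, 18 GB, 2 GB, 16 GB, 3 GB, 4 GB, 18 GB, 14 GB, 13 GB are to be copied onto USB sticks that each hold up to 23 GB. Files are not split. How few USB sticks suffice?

Total = 18 + 18 + 18 + 16 + 14 + 14 + 13 + 5 + 5 + 4 + 4 + 3 + 2 + 2 = 136 GB.
Lower bound: ⌈136/23⌉ = 6 USB sticks.
Also, 7 files each exceed 23/2 GB, and no two of those can share a USB stick, so at least 7 USB sticks are needed.
A packing using 7 USB sticks:
  USB stick 1: 18 + 5 = 23
  USB stick 2: 18 + 5 = 23
  USB stick 3: 18 + 4 = 22
  USB stick 4: 16 + 4 + 3 = 23
  USB stick 5: 14 + 2 + 2 = 18
  USB stick 6: 14 = 14
  USB stick 7: 13 = 13
This matches the lower bound, so 7 is optimal.

7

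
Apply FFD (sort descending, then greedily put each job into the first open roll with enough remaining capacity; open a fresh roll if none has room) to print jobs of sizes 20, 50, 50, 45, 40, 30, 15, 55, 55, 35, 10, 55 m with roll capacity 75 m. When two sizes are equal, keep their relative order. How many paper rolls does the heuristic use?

Sorted descending: 55, 55, 55, 50, 50, 45, 40, 35, 30, 20, 15, 10.
  55 → roll 1 (new)  [load 55/75]
  55 → roll 2 (new)  [load 55/75]
  55 → roll 3 (new)  [load 55/75]
  50 → roll 4 (new)  [load 50/75]
  50 → roll 5 (new)  [load 50/75]
  45 → roll 6 (new)  [load 45/75]
  40 → roll 7 (new)  [load 40/75]
  35 → roll 7  [load 75/75]
  30 → roll 6  [load 75/75]
  20 → roll 1  [load 75/75]
  15 → roll 2  [load 70/75]
  10 → roll 3  [load 65/75]
7 paper rolls opened.

7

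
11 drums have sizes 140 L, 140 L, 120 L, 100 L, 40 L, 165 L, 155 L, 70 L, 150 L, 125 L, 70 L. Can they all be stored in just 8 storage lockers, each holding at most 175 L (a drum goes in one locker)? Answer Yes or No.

No

Total = 1275 L; ⌈1275/175⌉ = 8.
The bound of 8 does not rule out 8, but exhaustive search shows no assignment into 8 storage lockers of capacity 175 L exists — the minimum is 9.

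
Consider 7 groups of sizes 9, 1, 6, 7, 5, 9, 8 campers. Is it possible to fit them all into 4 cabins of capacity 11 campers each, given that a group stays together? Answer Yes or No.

No

Total = 45 campers; ⌈45/11⌉ = 5.
At least 5 cabins are required, but only 4 are allowed.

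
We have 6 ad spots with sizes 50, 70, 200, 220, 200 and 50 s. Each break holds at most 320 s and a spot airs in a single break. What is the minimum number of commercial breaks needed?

Total = 220 + 200 + 200 + 70 + 50 + 50 = 790 s.
Lower bound: ⌈790/320⌉ = 3 commercial breaks.
A packing using 3 commercial breaks:
  break 1: 220 + 70 = 290
  break 2: 200 + 50 + 50 = 300
  break 3: 200 = 200
This matches the lower bound, so 3 is optimal.

3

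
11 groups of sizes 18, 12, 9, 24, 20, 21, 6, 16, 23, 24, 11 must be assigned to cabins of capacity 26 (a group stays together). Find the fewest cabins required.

Total = 24 + 24 + 23 + 21 + 20 + 18 + 16 + 12 + 11 + 9 + 6 = 184.
Lower bound: ⌈184/26⌉ = 8 cabins.
A packing using 8 cabins:
  cabin 1: 24 = 24
  cabin 2: 24 = 24
  cabin 3: 23 = 23
  cabin 4: 21 = 21
  cabin 5: 20 + 6 = 26
  cabin 6: 18 = 18
  cabin 7: 16 + 9 = 25
  cabin 8: 12 + 11 = 23
This matches the lower bound, so 8 is optimal.

8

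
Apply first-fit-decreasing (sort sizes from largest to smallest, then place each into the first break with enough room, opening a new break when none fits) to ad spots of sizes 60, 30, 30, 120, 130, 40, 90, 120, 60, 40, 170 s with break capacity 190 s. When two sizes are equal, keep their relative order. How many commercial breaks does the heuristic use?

5

Sorted descending: 170, 130, 120, 120, 90, 60, 60, 40, 40, 30, 30.
  170 → break 1 (new)  [load 170/190]
  130 → break 2 (new)  [load 130/190]
  120 → break 3 (new)  [load 120/190]
  120 → break 4 (new)  [load 120/190]
  90 → break 5 (new)  [load 90/190]
  60 → break 2  [load 190/190]
  60 → break 3  [load 180/190]
  40 → break 4  [load 160/190]
  40 → break 5  [load 130/190]
  30 → break 4  [load 190/190]
  30 → break 5  [load 160/190]
5 commercial breaks opened.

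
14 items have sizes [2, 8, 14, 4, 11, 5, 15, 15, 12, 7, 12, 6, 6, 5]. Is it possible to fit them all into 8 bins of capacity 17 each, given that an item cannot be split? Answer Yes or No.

A valid assignment using 8 bins:
  bin 1: 15 + 2 = 17
  bin 2: 15 = 15
  bin 3: 14 = 14
  bin 4: 12 + 5 = 17
  bin 5: 12 + 5 = 17
  bin 6: 11 + 6 = 17
  bin 7: 8 + 7 = 15
  bin 8: 6 + 4 = 10
Every load is within 17, so 8 bins suffice.

Yes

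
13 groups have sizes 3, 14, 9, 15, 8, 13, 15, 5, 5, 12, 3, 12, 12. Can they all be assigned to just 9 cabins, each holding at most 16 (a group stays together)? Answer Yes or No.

A valid assignment using 9 cabins:
  cabin 1: 15 = 15
  cabin 2: 15 = 15
  cabin 3: 14 = 14
  cabin 4: 13 + 3 = 16
  cabin 5: 12 + 3 = 15
  cabin 6: 12 = 12
  cabin 7: 12 = 12
  cabin 8: 9 + 5 = 14
  cabin 9: 8 + 5 = 13
Every load is within 16, so 9 cabins suffice.

Yes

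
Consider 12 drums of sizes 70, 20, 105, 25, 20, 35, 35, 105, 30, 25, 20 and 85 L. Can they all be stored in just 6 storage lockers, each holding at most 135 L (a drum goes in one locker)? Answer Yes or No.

Yes

A valid assignment using 5 storage lockers:
  locker 1: 105 + 30 = 135
  locker 2: 105 + 25 = 130
  locker 3: 85 + 35 = 120
  locker 4: 70 + 35 + 25 = 130
  locker 5: 20 + 20 + 20 = 60
That uses only 5 ≤ 6, so 6 storage lockers are enough.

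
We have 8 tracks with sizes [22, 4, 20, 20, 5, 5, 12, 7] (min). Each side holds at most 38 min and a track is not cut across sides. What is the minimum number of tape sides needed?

3

Total = 22 + 20 + 20 + 12 + 7 + 5 + 5 + 4 = 95 min.
Lower bound: ⌈95/38⌉ = 3 tape sides.
A packing using 3 tape sides:
  side 1: 22 + 12 + 4 = 38
  side 2: 20 + 7 + 5 + 5 = 37
  side 3: 20 = 20
This matches the lower bound, so 3 is optimal.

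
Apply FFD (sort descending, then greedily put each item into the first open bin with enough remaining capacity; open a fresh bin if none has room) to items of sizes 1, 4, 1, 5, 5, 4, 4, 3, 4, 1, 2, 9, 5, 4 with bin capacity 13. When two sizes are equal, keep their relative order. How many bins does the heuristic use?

Sorted descending: 9, 5, 5, 5, 4, 4, 4, 4, 4, 3, 2, 1, 1, 1.
  9 → bin 1 (new)  [load 9/13]
  5 → bin 2 (new)  [load 5/13]
  5 → bin 2  [load 10/13]
  5 → bin 3 (new)  [load 5/13]
  4 → bin 1  [load 13/13]
  4 → bin 3  [load 9/13]
  4 → bin 3  [load 13/13]
  4 → bin 4 (new)  [load 4/13]
  4 → bin 4  [load 8/13]
  3 → bin 2  [load 13/13]
  2 → bin 4  [load 10/13]
  1 → bin 4  [load 11/13]
  1 → bin 4  [load 12/13]
  1 → bin 4  [load 13/13]
4 bins opened.

4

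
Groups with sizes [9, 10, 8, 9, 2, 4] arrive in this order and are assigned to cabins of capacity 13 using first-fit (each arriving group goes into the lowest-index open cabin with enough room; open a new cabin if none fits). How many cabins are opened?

  9 → cabin 1 (new)  [load 9/13]
  10 → cabin 2 (new)  [load 10/13]
  8 → cabin 3 (new)  [load 8/13]
  9 → cabin 4 (new)  [load 9/13]
  2 → cabin 1  [load 11/13]
  4 → cabin 3  [load 12/13]
4 cabins opened.

4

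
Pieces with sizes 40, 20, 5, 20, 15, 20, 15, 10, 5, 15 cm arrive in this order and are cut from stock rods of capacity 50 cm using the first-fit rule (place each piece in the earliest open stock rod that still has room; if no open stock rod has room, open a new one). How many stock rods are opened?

4

  40 → stock rod 1 (new)  [load 40/50]
  20 → stock rod 2 (new)  [load 20/50]
  5 → stock rod 1  [load 45/50]
  20 → stock rod 2  [load 40/50]
  15 → stock rod 3 (new)  [load 15/50]
  20 → stock rod 3  [load 35/50]
  15 → stock rod 3  [load 50/50]
  10 → stock rod 2  [load 50/50]
  5 → stock rod 1  [load 50/50]
  15 → stock rod 4 (new)  [load 15/50]
4 stock rods opened.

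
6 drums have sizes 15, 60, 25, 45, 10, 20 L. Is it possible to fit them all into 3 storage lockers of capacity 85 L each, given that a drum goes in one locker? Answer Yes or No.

Yes

A valid assignment using 3 storage lockers:
  locker 1: 60 + 25 = 85
  locker 2: 45 + 20 + 15 = 80
  locker 3: 10 = 10
Every load is within 85 L, so 3 storage lockers suffice.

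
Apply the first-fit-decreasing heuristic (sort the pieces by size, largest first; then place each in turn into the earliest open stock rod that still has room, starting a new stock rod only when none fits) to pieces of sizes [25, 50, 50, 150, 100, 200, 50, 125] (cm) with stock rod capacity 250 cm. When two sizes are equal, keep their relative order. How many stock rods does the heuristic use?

Sorted descending: 200, 150, 125, 100, 50, 50, 50, 25.
  200 → stock rod 1 (new)  [load 200/250]
  150 → stock rod 2 (new)  [load 150/250]
  125 → stock rod 3 (new)  [load 125/250]
  100 → stock rod 2  [load 250/250]
  50 → stock rod 1  [load 250/250]
  50 → stock rod 3  [load 175/250]
  50 → stock rod 3  [load 225/250]
  25 → stock rod 3  [load 250/250]
3 stock rods opened.

3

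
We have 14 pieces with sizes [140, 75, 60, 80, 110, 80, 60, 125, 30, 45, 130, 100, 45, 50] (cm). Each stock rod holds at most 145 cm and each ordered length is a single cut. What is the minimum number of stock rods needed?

9

Total = 140 + 130 + 125 + 110 + 100 + 80 + 80 + 75 + 60 + 60 + 50 + 45 + 45 + 30 = 1130 cm.
Lower bound: ⌈1130/145⌉ = 8 stock rods.
A packing using 9 stock rods:
  stock rod 1: 140 = 140
  stock rod 2: 130 = 130
  stock rod 3: 125 = 125
  stock rod 4: 110 + 30 = 140
  stock rod 5: 100 + 45 = 145
  stock rod 6: 80 + 60 = 140
  stock rod 7: 80 + 60 = 140
  stock rod 8: 75 + 50 = 125
  stock rod 9: 45 = 45
No arrangement into 8 stock rods stays within capacity, so 9 is optimal.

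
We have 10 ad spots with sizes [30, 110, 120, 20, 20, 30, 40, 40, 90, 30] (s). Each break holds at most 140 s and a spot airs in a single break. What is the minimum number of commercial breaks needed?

4

Total = 120 + 110 + 90 + 40 + 40 + 30 + 30 + 30 + 20 + 20 = 530 s.
Lower bound: ⌈530/140⌉ = 4 commercial breaks.
A packing using 4 commercial breaks:
  break 1: 120 + 20 = 140
  break 2: 110 + 30 = 140
  break 3: 90 + 40 = 130
  break 4: 40 + 30 + 30 + 20 = 120
This matches the lower bound, so 4 is optimal.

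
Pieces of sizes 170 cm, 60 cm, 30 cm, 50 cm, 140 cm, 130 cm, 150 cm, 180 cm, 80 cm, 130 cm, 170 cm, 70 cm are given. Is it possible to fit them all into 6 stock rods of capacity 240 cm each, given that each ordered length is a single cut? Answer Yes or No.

Total = 1360 cm; ⌈1360/240⌉ = 6.
7 pieces each exceed half the capacity and cannot share a stock rod, forcing at least 7 stock rods.
At least 7 stock rods are required, but only 6 are allowed.

No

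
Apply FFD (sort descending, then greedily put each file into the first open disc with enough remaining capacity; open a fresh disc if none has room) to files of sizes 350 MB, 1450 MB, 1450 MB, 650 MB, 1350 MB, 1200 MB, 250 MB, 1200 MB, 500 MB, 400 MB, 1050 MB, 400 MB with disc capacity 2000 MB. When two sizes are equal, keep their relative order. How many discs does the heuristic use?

Sorted descending: 1450, 1450, 1350, 1200, 1200, 1050, 650, 500, 400, 400, 350, 250.
  1450 → disc 1 (new)  [load 1450/2000]
  1450 → disc 2 (new)  [load 1450/2000]
  1350 → disc 3 (new)  [load 1350/2000]
  1200 → disc 4 (new)  [load 1200/2000]
  1200 → disc 5 (new)  [load 1200/2000]
  1050 → disc 6 (new)  [load 1050/2000]
  650 → disc 3  [load 2000/2000]
  500 → disc 1  [load 1950/2000]
  400 → disc 2  [load 1850/2000]
  400 → disc 4  [load 1600/2000]
  350 → disc 4  [load 1950/2000]
  250 → disc 5  [load 1450/2000]
6 discs opened.

6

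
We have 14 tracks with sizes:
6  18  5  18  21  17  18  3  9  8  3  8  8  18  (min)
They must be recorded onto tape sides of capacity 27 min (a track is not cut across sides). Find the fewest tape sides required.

7

Total = 21 + 18 + 18 + 18 + 18 + 17 + 9 + 8 + 8 + 8 + 6 + 5 + 3 + 3 = 160 min.
Lower bound: ⌈160/27⌉ = 6 tape sides.
A packing using 7 tape sides:
  side 1: 21 + 6 = 27
  side 2: 18 + 9 = 27
  side 3: 18 + 8 = 26
  side 4: 18 + 8 = 26
  side 5: 18 + 8 = 26
  side 6: 17 + 5 + 3 = 25
  side 7: 3 = 3
No arrangement into 6 tape sides stays within capacity, so 7 is optimal.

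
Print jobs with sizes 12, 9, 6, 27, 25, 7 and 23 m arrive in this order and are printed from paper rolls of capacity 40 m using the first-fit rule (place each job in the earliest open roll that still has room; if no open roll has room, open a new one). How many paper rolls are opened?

4

  12 → roll 1 (new)  [load 12/40]
  9 → roll 1  [load 21/40]
  6 → roll 1  [load 27/40]
  27 → roll 2 (new)  [load 27/40]
  25 → roll 3 (new)  [load 25/40]
  7 → roll 1  [load 34/40]
  23 → roll 4 (new)  [load 23/40]
4 paper rolls opened.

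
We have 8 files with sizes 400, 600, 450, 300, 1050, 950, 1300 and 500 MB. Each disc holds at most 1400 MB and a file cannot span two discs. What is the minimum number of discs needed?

5

Total = 1300 + 1050 + 950 + 600 + 500 + 450 + 400 + 300 = 5550 MB.
Lower bound: ⌈5550/1400⌉ = 4 discs.
A packing using 5 discs:
  disc 1: 1300 = 1300
  disc 2: 1050 + 300 = 1350
  disc 3: 950 + 450 = 1400
  disc 4: 600 + 500 = 1100
  disc 5: 400 = 400
No arrangement into 4 discs stays within capacity, so 5 is optimal.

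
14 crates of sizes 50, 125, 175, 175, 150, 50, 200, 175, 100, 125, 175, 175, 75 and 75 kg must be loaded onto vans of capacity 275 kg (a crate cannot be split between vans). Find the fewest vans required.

Total = 200 + 175 + 175 + 175 + 175 + 175 + 150 + 125 + 125 + 100 + 75 + 75 + 50 + 50 = 1825 kg.
Lower bound: ⌈1825/275⌉ = 7 vans.
A packing using 8 vans:
  van 1: 200 + 75 = 275
  van 2: 175 + 100 = 275
  van 3: 175 + 75 = 250
  van 4: 175 + 50 + 50 = 275
  van 5: 175 = 175
  van 6: 175 = 175
  van 7: 150 + 125 = 275
  van 8: 125 = 125
No arrangement into 7 vans stays within capacity, so 8 is optimal.

8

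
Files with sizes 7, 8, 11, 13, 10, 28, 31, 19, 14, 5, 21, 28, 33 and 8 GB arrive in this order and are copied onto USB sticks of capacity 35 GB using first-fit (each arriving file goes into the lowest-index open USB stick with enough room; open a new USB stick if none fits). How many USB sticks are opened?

8

  7 → USB stick 1 (new)  [load 7/35]
  8 → USB stick 1  [load 15/35]
  11 → USB stick 1  [load 26/35]
  13 → USB stick 2 (new)  [load 13/35]
  10 → USB stick 2  [load 23/35]
  28 → USB stick 3 (new)  [load 28/35]
  31 → USB stick 4 (new)  [load 31/35]
  19 → USB stick 5 (new)  [load 19/35]
  14 → USB stick 5  [load 33/35]
  5 → USB stick 1  [load 31/35]
  21 → USB stick 6 (new)  [load 21/35]
  28 → USB stick 7 (new)  [load 28/35]
  33 → USB stick 8 (new)  [load 33/35]
  8 → USB stick 2  [load 31/35]
8 USB sticks opened.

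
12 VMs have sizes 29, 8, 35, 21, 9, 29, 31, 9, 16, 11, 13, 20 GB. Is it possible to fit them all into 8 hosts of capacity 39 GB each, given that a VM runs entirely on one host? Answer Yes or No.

A valid assignment using 7 hosts:
  host 1: 35 = 35
  host 2: 31 + 8 = 39
  host 3: 29 + 9 = 38
  host 4: 29 + 9 = 38
  host 5: 21 + 16 = 37
  host 6: 20 + 13 = 33
  host 7: 11 = 11
That uses only 7 ≤ 8, so 8 hosts are enough.

Yes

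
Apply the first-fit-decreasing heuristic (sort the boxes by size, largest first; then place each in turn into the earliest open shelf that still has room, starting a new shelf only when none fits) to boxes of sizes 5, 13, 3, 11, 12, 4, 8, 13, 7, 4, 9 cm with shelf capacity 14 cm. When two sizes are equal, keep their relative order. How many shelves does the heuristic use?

Sorted descending: 13, 13, 12, 11, 9, 8, 7, 5, 4, 4, 3.
  13 → shelf 1 (new)  [load 13/14]
  13 → shelf 2 (new)  [load 13/14]
  12 → shelf 3 (new)  [load 12/14]
  11 → shelf 4 (new)  [load 11/14]
  9 → shelf 5 (new)  [load 9/14]
  8 → shelf 6 (new)  [load 8/14]
  7 → shelf 7 (new)  [load 7/14]
  5 → shelf 5  [load 14/14]
  4 → shelf 6  [load 12/14]
  4 → shelf 7  [load 11/14]
  3 → shelf 4  [load 14/14]
7 shelves opened.

7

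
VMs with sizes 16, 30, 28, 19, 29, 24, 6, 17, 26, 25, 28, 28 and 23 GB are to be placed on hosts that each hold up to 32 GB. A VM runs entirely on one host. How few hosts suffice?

12

Total = 30 + 29 + 28 + 28 + 28 + 26 + 25 + 24 + 23 + 19 + 17 + 16 + 6 = 299 GB.
Lower bound: ⌈299/32⌉ = 10 hosts.
Also, 11 VMs each exceed 16 GB, and no two of those can share a host, so at least 11 hosts are needed.
A packing using 12 hosts:
  host 1: 30 = 30
  host 2: 29 = 29
  host 3: 28 = 28
  host 4: 28 = 28
  host 5: 28 = 28
  host 6: 26 + 6 = 32
  host 7: 25 = 25
  host 8: 24 = 24
  host 9: 23 = 23
  host 10: 19 = 19
  host 11: 17 = 17
  host 12: 16 = 16
No arrangement into 11 hosts stays within capacity, so 12 is optimal.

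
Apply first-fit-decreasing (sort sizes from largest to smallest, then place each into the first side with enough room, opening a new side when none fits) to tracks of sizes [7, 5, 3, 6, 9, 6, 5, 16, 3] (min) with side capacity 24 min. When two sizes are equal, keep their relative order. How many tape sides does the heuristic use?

3

Sorted descending: 16, 9, 7, 6, 6, 5, 5, 3, 3.
  16 → side 1 (new)  [load 16/24]
  9 → side 2 (new)  [load 9/24]
  7 → side 1  [load 23/24]
  6 → side 2  [load 15/24]
  6 → side 2  [load 21/24]
  5 → side 3 (new)  [load 5/24]
  5 → side 3  [load 10/24]
  3 → side 2  [load 24/24]
  3 → side 3  [load 13/24]
3 tape sides opened.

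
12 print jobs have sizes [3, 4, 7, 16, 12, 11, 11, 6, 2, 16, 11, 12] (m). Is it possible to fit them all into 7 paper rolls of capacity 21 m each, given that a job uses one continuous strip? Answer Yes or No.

A valid assignment using 7 paper rolls:
  roll 1: 16 + 4 = 20
  roll 2: 16 + 3 + 2 = 21
  roll 3: 12 + 7 = 19
  roll 4: 12 + 6 = 18
  roll 5: 11 = 11
  roll 6: 11 = 11
  roll 7: 11 = 11
Every load is within 21 m, so 7 paper rolls suffice.

Yes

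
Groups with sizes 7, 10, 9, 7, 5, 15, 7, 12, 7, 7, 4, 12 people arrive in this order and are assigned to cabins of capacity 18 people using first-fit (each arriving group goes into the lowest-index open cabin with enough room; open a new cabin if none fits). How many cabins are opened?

7

  7 → cabin 1 (new)  [load 7/18]
  10 → cabin 1  [load 17/18]
  9 → cabin 2 (new)  [load 9/18]
  7 → cabin 2  [load 16/18]
  5 → cabin 3 (new)  [load 5/18]
  15 → cabin 4 (new)  [load 15/18]
  7 → cabin 3  [load 12/18]
  12 → cabin 5 (new)  [load 12/18]
  7 → cabin 6 (new)  [load 7/18]
  7 → cabin 6  [load 14/18]
  4 → cabin 3  [load 16/18]
  12 → cabin 7 (new)  [load 12/18]
7 cabins opened.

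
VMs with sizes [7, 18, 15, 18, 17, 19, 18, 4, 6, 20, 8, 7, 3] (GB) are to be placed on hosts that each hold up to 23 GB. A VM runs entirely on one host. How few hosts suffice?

8

Total = 20 + 19 + 18 + 18 + 18 + 17 + 15 + 8 + 7 + 7 + 6 + 4 + 3 = 160 GB.
Lower bound: ⌈160/23⌉ = 7 hosts.
A packing using 8 hosts:
  host 1: 20 + 3 = 23
  host 2: 19 + 4 = 23
  host 3: 18 = 18
  host 4: 18 = 18
  host 5: 18 = 18
  host 6: 17 + 6 = 23
  host 7: 15 + 8 = 23
  host 8: 7 + 7 = 14
No arrangement into 7 hosts stays within capacity, so 8 is optimal.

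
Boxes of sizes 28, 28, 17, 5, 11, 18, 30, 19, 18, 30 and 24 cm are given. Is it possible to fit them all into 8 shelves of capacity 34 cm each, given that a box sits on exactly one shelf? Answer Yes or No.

Total = 228 cm; ⌈228/34⌉ = 7.
8 boxes each exceed half the capacity and cannot share a shelf, forcing at least 8 shelves.
The bound of 8 does not rule out 8, but exhaustive search shows no assignment into 8 shelves of capacity 34 cm exists — the minimum is 9.

No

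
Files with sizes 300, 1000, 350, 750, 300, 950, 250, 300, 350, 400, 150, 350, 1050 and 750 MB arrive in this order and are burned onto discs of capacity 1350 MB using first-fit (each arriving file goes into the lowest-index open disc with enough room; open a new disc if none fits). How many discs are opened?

6

  300 → disc 1 (new)  [load 300/1350]
  1000 → disc 1  [load 1300/1350]
  350 → disc 2 (new)  [load 350/1350]
  750 → disc 2  [load 1100/1350]
  300 → disc 3 (new)  [load 300/1350]
  950 → disc 3  [load 1250/1350]
  250 → disc 2  [load 1350/1350]
  300 → disc 4 (new)  [load 300/1350]
  350 → disc 4  [load 650/1350]
  400 → disc 4  [load 1050/1350]
  150 → disc 4  [load 1200/1350]
  350 → disc 5 (new)  [load 350/1350]
  1050 → disc 6 (new)  [load 1050/1350]
  750 → disc 5  [load 1100/1350]
6 discs opened.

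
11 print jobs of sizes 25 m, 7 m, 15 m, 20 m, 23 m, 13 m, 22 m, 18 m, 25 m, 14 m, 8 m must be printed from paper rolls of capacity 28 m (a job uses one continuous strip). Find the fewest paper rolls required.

8

Total = 25 + 25 + 23 + 22 + 20 + 18 + 15 + 14 + 13 + 8 + 7 = 190 m.
Lower bound: ⌈190/28⌉ = 7 paper rolls.
A packing using 8 paper rolls:
  roll 1: 25 = 25
  roll 2: 25 = 25
  roll 3: 23 = 23
  roll 4: 22 = 22
  roll 5: 20 + 8 = 28
  roll 6: 18 + 7 = 25
  roll 7: 15 + 13 = 28
  roll 8: 14 = 14
No arrangement into 7 paper rolls stays within capacity, so 8 is optimal.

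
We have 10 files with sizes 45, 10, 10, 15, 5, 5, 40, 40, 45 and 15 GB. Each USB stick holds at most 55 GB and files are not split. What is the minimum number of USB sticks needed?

Total = 45 + 45 + 40 + 40 + 15 + 15 + 10 + 10 + 5 + 5 = 230 GB.
Lower bound: ⌈230/55⌉ = 5 USB sticks.
A packing using 5 USB sticks:
  USB stick 1: 45 + 10 = 55
  USB stick 2: 45 + 10 = 55
  USB stick 3: 40 + 15 = 55
  USB stick 4: 40 + 15 = 55
  USB stick 5: 5 + 5 = 10
This matches the lower bound, so 5 is optimal.

5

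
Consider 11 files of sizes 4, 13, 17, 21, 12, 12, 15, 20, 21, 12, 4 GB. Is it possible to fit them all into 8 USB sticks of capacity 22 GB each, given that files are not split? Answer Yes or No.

No

Total = 151 GB; ⌈151/22⌉ = 7.
9 files each exceed half the capacity and cannot share a USB stick, forcing at least 9 USB sticks.
At least 9 USB sticks are required, but only 8 are allowed.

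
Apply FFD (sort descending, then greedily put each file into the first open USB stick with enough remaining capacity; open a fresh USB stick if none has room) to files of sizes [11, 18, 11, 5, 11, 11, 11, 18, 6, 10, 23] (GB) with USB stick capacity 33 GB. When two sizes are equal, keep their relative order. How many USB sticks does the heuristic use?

5

Sorted descending: 23, 18, 18, 11, 11, 11, 11, 11, 10, 6, 5.
  23 → USB stick 1 (new)  [load 23/33]
  18 → USB stick 2 (new)  [load 18/33]
  18 → USB stick 3 (new)  [load 18/33]
  11 → USB stick 2  [load 29/33]
  11 → USB stick 3  [load 29/33]
  11 → USB stick 4 (new)  [load 11/33]
  11 → USB stick 4  [load 22/33]
  11 → USB stick 4  [load 33/33]
  10 → USB stick 1  [load 33/33]
  6 → USB stick 5 (new)  [load 6/33]
  5 → USB stick 5  [load 11/33]
5 USB sticks opened.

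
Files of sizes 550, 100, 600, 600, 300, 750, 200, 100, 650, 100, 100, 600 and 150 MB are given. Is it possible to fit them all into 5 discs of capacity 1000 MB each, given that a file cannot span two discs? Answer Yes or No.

No

Total = 4800 MB; ⌈4800/1000⌉ = 5.
6 files each exceed half the capacity and cannot share a disc, forcing at least 6 discs.
At least 6 discs are required, but only 5 are allowed.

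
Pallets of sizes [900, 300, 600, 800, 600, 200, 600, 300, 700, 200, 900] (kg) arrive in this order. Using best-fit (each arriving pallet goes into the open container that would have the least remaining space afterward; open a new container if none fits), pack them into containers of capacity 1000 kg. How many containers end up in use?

7

  900 → container 1 (new)  [load 900/1000]
  300 → container 2 (new)  [load 300/1000]
  600 → container 2  [load 900/1000]
  800 → container 3 (new)  [load 800/1000]
  600 → container 4 (new)  [load 600/1000]
  200 → container 3  [load 1000/1000]
  600 → container 5 (new)  [load 600/1000]
  300 → container 4  [load 900/1000]
  700 → container 6 (new)  [load 700/1000]
  200 → container 6  [load 900/1000]
  900 → container 7 (new)  [load 900/1000]
7 containers opened.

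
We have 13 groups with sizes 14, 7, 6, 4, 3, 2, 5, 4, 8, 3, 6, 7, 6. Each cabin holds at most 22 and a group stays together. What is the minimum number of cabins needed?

Total = 14 + 8 + 7 + 7 + 6 + 6 + 6 + 5 + 4 + 4 + 3 + 3 + 2 = 75.
Lower bound: ⌈75/22⌉ = 4 cabins.
A packing using 4 cabins:
  cabin 1: 14 + 8 = 22
  cabin 2: 7 + 7 + 6 + 2 = 22
  cabin 3: 6 + 6 + 5 + 4 = 21
  cabin 4: 4 + 3 + 3 = 10
This matches the lower bound, so 4 is optimal.

4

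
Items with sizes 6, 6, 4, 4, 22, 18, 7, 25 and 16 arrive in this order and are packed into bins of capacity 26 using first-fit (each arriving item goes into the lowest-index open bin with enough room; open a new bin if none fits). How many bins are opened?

  6 → bin 1 (new)  [load 6/26]
  6 → bin 1  [load 12/26]
  4 → bin 1  [load 16/26]
  4 → bin 1  [load 20/26]
  22 → bin 2 (new)  [load 22/26]
  18 → bin 3 (new)  [load 18/26]
  7 → bin 3  [load 25/26]
  25 → bin 4 (new)  [load 25/26]
  16 → bin 5 (new)  [load 16/26]
5 bins opened.

5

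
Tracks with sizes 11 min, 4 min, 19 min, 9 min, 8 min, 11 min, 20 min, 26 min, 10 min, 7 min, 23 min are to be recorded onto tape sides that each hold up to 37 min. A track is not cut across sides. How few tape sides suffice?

4

Total = 26 + 23 + 20 + 19 + 11 + 11 + 10 + 9 + 8 + 7 + 4 = 148 min.
Lower bound: ⌈148/37⌉ = 4 tape sides.
A packing using 4 tape sides:
  side 1: 26 + 11 = 37
  side 2: 23 + 10 + 4 = 37
  side 3: 20 + 9 + 8 = 37
  side 4: 19 + 11 + 7 = 37
This matches the lower bound, so 4 is optimal.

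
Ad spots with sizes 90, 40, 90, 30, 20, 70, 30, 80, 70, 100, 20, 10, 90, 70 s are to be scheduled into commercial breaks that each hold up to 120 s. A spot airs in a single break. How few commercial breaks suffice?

Total = 100 + 90 + 90 + 90 + 80 + 70 + 70 + 70 + 40 + 30 + 30 + 20 + 20 + 10 = 810 s.
Lower bound: ⌈810/120⌉ = 7 commercial breaks.
Also, 8 ad spots each exceed 60 s, and no two of those can share a break, so at least 8 commercial breaks are needed.
A packing using 8 commercial breaks:
  break 1: 100 + 20 = 120
  break 2: 90 + 30 = 120
  break 3: 90 + 30 = 120
  break 4: 90 + 20 + 10 = 120
  break 5: 80 + 40 = 120
  break 6: 70 = 70
  break 7: 70 = 70
  break 8: 70 = 70
This matches the lower bound, so 8 is optimal.

8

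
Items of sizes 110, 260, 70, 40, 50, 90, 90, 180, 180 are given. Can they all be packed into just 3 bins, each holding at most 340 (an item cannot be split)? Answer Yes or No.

No

Total = 1070; ⌈1070/340⌉ = 4.
At least 4 bins are required, but only 3 are allowed.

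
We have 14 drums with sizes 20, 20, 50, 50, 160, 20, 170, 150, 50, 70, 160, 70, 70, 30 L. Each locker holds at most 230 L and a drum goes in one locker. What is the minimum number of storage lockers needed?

Total = 170 + 160 + 160 + 150 + 70 + 70 + 70 + 50 + 50 + 50 + 30 + 20 + 20 + 20 = 1090 L.
Lower bound: ⌈1090/230⌉ = 5 storage lockers.
A packing using 5 storage lockers:
  locker 1: 170 + 50 = 220
  locker 2: 160 + 70 = 230
  locker 3: 160 + 70 = 230
  locker 4: 150 + 70 = 220
  locker 5: 50 + 50 + 30 + 20 + 20 + 20 = 190
This matches the lower bound, so 5 is optimal.

5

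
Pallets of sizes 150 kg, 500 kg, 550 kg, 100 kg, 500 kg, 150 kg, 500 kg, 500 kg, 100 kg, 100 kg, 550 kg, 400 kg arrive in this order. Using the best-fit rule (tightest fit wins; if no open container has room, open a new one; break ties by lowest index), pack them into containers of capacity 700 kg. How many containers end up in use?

  150 → container 1 (new)  [load 150/700]
  500 → container 1  [load 650/700]
  550 → container 2 (new)  [load 550/700]
  100 → container 2  [load 650/700]
  500 → container 3 (new)  [load 500/700]
  150 → container 3  [load 650/700]
  500 → container 4 (new)  [load 500/700]
  500 → container 5 (new)  [load 500/700]
  100 → container 4  [load 600/700]
  100 → container 4  [load 700/700]
  550 → container 6 (new)  [load 550/700]
  400 → container 7 (new)  [load 400/700]
7 containers opened.

7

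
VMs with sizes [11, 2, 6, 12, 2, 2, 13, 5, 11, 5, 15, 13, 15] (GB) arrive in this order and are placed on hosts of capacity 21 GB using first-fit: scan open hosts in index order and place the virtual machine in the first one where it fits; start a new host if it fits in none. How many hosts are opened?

7

  11 → host 1 (new)  [load 11/21]
  2 → host 1  [load 13/21]
  6 → host 1  [load 19/21]
  12 → host 2 (new)  [load 12/21]
  2 → host 1  [load 21/21]
  2 → host 2  [load 14/21]
  13 → host 3 (new)  [load 13/21]
  5 → host 2  [load 19/21]
  11 → host 4 (new)  [load 11/21]
  5 → host 3  [load 18/21]
  15 → host 5 (new)  [load 15/21]
  13 → host 6 (new)  [load 13/21]
  15 → host 7 (new)  [load 15/21]
7 hosts opened.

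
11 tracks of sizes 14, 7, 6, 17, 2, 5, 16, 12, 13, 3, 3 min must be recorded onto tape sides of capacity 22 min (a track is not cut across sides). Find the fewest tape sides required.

5

Total = 17 + 16 + 14 + 13 + 12 + 7 + 6 + 5 + 3 + 3 + 2 = 98 min.
Lower bound: ⌈98/22⌉ = 5 tape sides.
A packing using 5 tape sides:
  side 1: 17 + 5 = 22
  side 2: 16 + 6 = 22
  side 3: 14 + 7 = 21
  side 4: 13 + 3 + 3 + 2 = 21
  side 5: 12 = 12
This matches the lower bound, so 5 is optimal.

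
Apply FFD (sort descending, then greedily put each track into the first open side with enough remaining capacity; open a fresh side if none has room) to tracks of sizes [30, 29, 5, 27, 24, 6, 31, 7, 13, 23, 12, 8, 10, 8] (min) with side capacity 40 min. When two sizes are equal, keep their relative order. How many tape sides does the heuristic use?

7

Sorted descending: 31, 30, 29, 27, 24, 23, 13, 12, 10, 8, 8, 7, 6, 5.
  31 → side 1 (new)  [load 31/40]
  30 → side 2 (new)  [load 30/40]
  29 → side 3 (new)  [load 29/40]
  27 → side 4 (new)  [load 27/40]
  24 → side 5 (new)  [load 24/40]
  23 → side 6 (new)  [load 23/40]
  13 → side 4  [load 40/40]
  12 → side 5  [load 36/40]
  10 → side 2  [load 40/40]
  8 → side 1  [load 39/40]
  8 → side 3  [load 37/40]
  7 → side 6  [load 30/40]
  6 → side 6  [load 36/40]
  5 → side 7 (new)  [load 5/40]
7 tape sides opened.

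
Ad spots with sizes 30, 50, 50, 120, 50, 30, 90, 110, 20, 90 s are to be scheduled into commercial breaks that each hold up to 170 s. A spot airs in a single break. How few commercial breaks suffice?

Total = 120 + 110 + 90 + 90 + 50 + 50 + 50 + 30 + 30 + 20 = 640 s.
Lower bound: ⌈640/170⌉ = 4 commercial breaks.
A packing using 4 commercial breaks:
  break 1: 120 + 50 = 170
  break 2: 110 + 50 = 160
  break 3: 90 + 50 + 30 = 170
  break 4: 90 + 30 + 20 = 140
This matches the lower bound, so 4 is optimal.

4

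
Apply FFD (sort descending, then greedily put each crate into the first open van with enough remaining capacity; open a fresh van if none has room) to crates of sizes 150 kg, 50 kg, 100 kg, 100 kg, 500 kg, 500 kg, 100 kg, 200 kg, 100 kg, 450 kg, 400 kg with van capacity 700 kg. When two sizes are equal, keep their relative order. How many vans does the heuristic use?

4

Sorted descending: 500, 500, 450, 400, 200, 150, 100, 100, 100, 100, 50.
  500 → van 1 (new)  [load 500/700]
  500 → van 2 (new)  [load 500/700]
  450 → van 3 (new)  [load 450/700]
  400 → van 4 (new)  [load 400/700]
  200 → van 1  [load 700/700]
  150 → van 2  [load 650/700]
  100 → van 3  [load 550/700]
  100 → van 3  [load 650/700]
  100 → van 4  [load 500/700]
  100 → van 4  [load 600/700]
  50 → van 2  [load 700/700]
4 vans opened.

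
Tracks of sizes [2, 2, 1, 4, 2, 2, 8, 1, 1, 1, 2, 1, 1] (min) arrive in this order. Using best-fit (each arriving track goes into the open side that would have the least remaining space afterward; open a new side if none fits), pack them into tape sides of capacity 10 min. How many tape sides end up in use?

  2 → side 1 (new)  [load 2/10]
  2 → side 1  [load 4/10]
  1 → side 1  [load 5/10]
  4 → side 1  [load 9/10]
  2 → side 2 (new)  [load 2/10]
  2 → side 2  [load 4/10]
  8 → side 3 (new)  [load 8/10]
  1 → side 1  [load 10/10]
  1 → side 3  [load 9/10]
  1 → side 3  [load 10/10]
  2 → side 2  [load 6/10]
  1 → side 2  [load 7/10]
  1 → side 2  [load 8/10]
3 tape sides opened.

3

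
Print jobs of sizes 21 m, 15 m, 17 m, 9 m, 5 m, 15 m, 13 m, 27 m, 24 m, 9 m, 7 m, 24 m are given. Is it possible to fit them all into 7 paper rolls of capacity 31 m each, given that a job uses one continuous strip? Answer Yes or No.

Yes

A valid assignment using 7 paper rolls:
  roll 1: 27 = 27
  roll 2: 24 + 7 = 31
  roll 3: 24 + 5 = 29
  roll 4: 21 + 9 = 30
  roll 5: 17 + 13 = 30
  roll 6: 15 + 15 = 30
  roll 7: 9 = 9
Every load is within 31 m, so 7 paper rolls suffice.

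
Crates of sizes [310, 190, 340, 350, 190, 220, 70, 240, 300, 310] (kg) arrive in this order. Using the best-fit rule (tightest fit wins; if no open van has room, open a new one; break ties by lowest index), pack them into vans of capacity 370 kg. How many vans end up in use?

9

  310 → van 1 (new)  [load 310/370]
  190 → van 2 (new)  [load 190/370]
  340 → van 3 (new)  [load 340/370]
  350 → van 4 (new)  [load 350/370]
  190 → van 5 (new)  [load 190/370]
  220 → van 6 (new)  [load 220/370]
  70 → van 6  [load 290/370]
  240 → van 7 (new)  [load 240/370]
  300 → van 8 (new)  [load 300/370]
  310 → van 9 (new)  [load 310/370]
9 vans opened.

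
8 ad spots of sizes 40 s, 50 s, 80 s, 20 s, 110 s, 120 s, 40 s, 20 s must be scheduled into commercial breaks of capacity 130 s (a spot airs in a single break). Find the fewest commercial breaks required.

Total = 120 + 110 + 80 + 50 + 40 + 40 + 20 + 20 = 480 s.
Lower bound: ⌈480/130⌉ = 4 commercial breaks.
A packing using 4 commercial breaks:
  break 1: 120 = 120
  break 2: 110 + 20 = 130
  break 3: 80 + 50 = 130
  break 4: 40 + 40 + 20 = 100
This matches the lower bound, so 4 is optimal.

4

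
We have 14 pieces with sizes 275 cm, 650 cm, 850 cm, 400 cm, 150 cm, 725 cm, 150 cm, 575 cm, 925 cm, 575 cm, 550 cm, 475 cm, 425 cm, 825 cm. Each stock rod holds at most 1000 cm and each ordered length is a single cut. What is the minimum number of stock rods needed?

9

Total = 925 + 850 + 825 + 725 + 650 + 575 + 575 + 550 + 475 + 425 + 400 + 275 + 150 + 150 = 7550 cm.
Lower bound: ⌈7550/1000⌉ = 8 stock rods.
A packing using 9 stock rods:
  stock rod 1: 925 = 925
  stock rod 2: 850 + 150 = 1000
  stock rod 3: 825 + 150 = 975
  stock rod 4: 725 + 275 = 1000
  stock rod 5: 650 = 650
  stock rod 6: 575 + 425 = 1000
  stock rod 7: 575 + 400 = 975
  stock rod 8: 550 = 550
  stock rod 9: 475 = 475
No arrangement into 8 stock rods stays within capacity, so 9 is optimal.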